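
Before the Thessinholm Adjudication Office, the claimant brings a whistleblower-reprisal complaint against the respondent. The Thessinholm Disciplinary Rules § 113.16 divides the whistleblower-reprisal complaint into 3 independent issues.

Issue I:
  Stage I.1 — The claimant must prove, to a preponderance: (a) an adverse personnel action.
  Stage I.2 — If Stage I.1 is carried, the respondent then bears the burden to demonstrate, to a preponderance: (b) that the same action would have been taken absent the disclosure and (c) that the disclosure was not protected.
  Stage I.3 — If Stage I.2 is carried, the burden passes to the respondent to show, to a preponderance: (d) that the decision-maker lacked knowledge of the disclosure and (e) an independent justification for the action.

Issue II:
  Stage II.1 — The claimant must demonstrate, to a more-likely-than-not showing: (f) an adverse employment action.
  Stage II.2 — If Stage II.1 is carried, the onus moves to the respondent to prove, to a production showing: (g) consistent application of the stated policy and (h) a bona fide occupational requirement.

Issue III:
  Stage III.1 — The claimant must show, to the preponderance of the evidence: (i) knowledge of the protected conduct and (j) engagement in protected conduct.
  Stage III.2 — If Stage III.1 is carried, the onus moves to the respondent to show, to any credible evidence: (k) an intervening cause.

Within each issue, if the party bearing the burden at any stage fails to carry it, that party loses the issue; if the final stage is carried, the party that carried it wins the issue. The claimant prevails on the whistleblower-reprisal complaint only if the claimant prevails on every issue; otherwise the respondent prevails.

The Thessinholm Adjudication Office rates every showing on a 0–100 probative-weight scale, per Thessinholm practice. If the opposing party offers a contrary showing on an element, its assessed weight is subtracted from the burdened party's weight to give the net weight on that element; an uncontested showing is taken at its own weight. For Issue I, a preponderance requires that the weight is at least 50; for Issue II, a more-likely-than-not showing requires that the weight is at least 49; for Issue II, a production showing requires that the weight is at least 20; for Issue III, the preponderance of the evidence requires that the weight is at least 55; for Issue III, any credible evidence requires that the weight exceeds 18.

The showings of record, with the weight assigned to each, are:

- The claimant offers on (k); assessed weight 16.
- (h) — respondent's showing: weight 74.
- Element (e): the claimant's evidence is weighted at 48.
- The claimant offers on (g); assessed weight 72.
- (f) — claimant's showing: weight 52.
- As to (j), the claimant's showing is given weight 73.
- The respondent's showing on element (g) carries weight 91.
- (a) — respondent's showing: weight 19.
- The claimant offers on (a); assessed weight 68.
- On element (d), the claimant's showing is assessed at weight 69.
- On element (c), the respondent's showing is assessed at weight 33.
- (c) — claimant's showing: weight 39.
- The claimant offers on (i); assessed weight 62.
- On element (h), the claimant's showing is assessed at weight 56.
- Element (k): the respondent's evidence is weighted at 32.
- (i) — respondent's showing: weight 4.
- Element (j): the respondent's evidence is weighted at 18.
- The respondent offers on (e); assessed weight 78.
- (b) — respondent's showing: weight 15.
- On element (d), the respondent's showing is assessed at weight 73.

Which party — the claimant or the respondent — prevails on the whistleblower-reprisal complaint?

— Issue I —
Stage I.1 — burden on claimant; standard: a preponderance (weight is at least 50).
    (a): 68 − 19 = 49 < 50 [not met]
  The claimant does not carry Stage I.1.
So the respondent prevails on this issue.
— Issue II —
Stage II.1 — burden on claimant; standard: a more-likely-than-not showing (weight is at least 49).
    (f): 52 ≥ 49 [met]
  All elements met. The burden passes to the respondent.
Stage II.2 — burden on respondent; standard: a production showing (weight is at least 20).
    (g): 91 − 72 = 19 < 20 [not met]
    (h): 74 − 56 = 18 < 20 [not met]
  Stage II.2 not carried; the respondent fails its burden.
So the claimant prevails on this issue.
— Issue III —
At Stage III.1 the claimant must meet the preponderance of the evidence (weight is at least 55): on (i) the weight is 62 less the opposing 4 gives net 58, which does reach 55, so (i) meets the standard; on (j) the weight is 73 less the opposing 18 gives net 55, which does reach 55, so (j) meets the standard.
  Stage III.1 is satisfied; the onus moves to the respondent.
At Stage III.2 the respondent must meet any credible evidence (weight exceeds 18): on (k) the weight is 32 less the opposing 16 gives net 16, ≤ 18, so (k) does not meet the standard.
  Not every element is met, so the respondent fails to carry Stage III.2.
The analysis ends at Stage III.2; the claimant prevails on this issue.
Per-issue: Issue I → respondent; Issue II → claimant; Issue III → claimant. The claimant must prevail on every issue; overall, the respondent prevails.

respondent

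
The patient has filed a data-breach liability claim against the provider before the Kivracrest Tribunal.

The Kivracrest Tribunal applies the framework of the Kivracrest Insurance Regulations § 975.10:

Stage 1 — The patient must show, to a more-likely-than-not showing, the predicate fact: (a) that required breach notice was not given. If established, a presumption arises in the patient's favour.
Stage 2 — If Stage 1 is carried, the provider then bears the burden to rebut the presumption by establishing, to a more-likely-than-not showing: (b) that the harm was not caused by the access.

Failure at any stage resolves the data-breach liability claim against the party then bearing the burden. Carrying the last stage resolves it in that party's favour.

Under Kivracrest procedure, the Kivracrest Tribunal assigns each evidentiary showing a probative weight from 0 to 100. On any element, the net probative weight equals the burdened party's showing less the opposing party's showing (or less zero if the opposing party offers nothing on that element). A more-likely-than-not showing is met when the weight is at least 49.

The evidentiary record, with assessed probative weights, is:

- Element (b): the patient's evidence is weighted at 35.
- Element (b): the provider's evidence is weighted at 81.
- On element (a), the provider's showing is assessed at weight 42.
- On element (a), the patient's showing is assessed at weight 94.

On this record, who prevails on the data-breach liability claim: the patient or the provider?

patient

At Stage 1 the patient must meet a more-likely-than-not showing (weight is at least 49): on (a) the weight is 94 less the opposing 42 gives net 52, which does reach 49, so (a) meets the standard.
  Stage 1 carried; the burden shifts to the provider.
At Stage 2 the provider must meet a more-likely-than-not showing (weight is at least 49): on (b) the weight is 81 less the opposing 35 gives net 46, which does not reach 49, so (b) does not meet the standard.
  Not every element is met, so the provider fails to carry Stage 2.
The patient prevails.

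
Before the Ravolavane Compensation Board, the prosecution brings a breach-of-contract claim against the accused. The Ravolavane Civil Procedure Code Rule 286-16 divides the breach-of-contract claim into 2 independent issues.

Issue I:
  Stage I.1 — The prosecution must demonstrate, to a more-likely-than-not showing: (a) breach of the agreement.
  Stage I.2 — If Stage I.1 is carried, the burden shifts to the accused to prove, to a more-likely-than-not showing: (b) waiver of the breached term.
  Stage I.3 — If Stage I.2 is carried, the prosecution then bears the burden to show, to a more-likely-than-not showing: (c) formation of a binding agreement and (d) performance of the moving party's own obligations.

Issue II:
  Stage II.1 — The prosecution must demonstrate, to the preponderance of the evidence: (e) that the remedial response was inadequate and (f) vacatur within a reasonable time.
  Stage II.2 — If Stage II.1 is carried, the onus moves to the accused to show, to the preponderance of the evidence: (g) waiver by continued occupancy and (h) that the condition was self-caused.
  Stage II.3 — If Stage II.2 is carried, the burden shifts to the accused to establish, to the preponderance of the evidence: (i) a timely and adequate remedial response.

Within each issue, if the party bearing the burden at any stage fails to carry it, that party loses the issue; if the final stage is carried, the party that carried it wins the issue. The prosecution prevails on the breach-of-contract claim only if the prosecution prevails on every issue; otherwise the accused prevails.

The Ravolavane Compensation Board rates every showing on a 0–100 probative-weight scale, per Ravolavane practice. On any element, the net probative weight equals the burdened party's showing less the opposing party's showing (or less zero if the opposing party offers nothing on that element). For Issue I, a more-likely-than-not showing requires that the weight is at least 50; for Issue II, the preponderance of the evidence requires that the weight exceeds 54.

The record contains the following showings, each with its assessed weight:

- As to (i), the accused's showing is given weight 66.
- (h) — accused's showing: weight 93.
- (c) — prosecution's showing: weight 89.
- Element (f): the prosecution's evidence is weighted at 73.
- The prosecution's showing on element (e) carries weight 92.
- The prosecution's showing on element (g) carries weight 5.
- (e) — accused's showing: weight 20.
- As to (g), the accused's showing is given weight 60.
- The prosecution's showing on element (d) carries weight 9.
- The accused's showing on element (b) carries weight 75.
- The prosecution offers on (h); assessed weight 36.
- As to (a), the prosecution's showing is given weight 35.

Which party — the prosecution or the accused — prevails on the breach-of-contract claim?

— Issue I —
Stage I.1 (prosecution, a more-likely-than-not showing, weight is at least 50): (a) 35 < 50 — fails.
  Stage I.1 not carried; the prosecution fails its burden.
So the accused prevails on this issue.
— Issue II —
At Stage II.1 the prosecution must meet the preponderance of the evidence (weight exceeds 54): on (e) the weight is 92 less the opposing 20 gives net 72, which does exceed 54, so (e) meets the standard; on (f) the weight is 73, > 54, so (f) meets the standard.
  All elements met. The burden passes to the accused.
At Stage II.2 the accused must meet the preponderance of the evidence (weight exceeds 54): on (g) the weight is 60 less the opposing 5 gives net 55, which does exceed 54, so (g) meets the standard; on (h) the weight is 93 less the opposing 36 gives net 57, which does exceed 54, so (h) meets the standard.
  Stage II.2 carried; the burden remains with the accused.
At Stage II.3 the accused must meet the preponderance of the evidence (weight exceeds 54): on (i) the weight is 66, which does exceed 54, so (i) meets the standard.
  The accused carries the last stage.
With every stage satisfied, the accused prevails on this issue.
Per-issue: Issue I → accused; Issue II → accused. The prosecution must prevail on every issue; overall, the accused prevails.

accused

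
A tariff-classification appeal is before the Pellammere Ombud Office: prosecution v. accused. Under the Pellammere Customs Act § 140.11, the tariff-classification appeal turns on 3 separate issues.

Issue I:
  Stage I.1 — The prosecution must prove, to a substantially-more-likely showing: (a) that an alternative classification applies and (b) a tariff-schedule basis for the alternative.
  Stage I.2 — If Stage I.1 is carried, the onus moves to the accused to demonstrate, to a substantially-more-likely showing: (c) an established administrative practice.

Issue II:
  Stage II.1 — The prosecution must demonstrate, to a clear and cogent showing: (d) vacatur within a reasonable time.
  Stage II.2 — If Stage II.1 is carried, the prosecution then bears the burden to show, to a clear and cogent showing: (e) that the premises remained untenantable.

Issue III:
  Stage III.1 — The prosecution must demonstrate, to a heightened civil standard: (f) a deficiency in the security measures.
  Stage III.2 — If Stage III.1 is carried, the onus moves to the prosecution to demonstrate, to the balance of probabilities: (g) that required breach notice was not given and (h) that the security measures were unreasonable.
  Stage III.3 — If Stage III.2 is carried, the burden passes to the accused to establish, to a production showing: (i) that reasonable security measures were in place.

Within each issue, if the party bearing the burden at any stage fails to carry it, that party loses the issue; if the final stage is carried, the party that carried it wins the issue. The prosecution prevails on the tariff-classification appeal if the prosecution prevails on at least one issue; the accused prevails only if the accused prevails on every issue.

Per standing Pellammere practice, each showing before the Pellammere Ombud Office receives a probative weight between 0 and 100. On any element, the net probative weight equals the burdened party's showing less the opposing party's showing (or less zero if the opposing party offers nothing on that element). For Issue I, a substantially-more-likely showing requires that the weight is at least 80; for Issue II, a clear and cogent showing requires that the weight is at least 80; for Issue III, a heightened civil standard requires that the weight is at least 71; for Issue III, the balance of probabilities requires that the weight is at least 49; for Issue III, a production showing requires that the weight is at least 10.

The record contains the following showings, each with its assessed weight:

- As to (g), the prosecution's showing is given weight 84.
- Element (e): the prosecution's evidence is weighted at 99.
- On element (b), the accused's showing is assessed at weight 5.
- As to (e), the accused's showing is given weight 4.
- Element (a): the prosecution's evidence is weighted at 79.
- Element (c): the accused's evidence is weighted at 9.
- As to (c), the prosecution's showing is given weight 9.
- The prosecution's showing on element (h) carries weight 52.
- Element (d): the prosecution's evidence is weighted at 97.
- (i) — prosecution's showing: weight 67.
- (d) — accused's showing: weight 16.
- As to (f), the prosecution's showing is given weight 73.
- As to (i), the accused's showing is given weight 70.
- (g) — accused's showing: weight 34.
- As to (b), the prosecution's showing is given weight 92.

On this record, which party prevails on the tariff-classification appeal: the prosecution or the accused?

— Issue I —
At Stage I.1 the prosecution must meet a substantially-more-likely showing (weight is at least 80): on (a) the weight is 79, < 80, so (a) does not meet the standard; on (b) the weight is 92 less the opposing 5 gives net 87, which does reach 80, so (b) meets the standard.
  Not every element is met, so the prosecution fails to carry Stage I.1.
So the accused prevails on this issue.
— Issue II —
Stage II.1 (prosecution, a clear and cogent showing, weight is at least 80): (d) net 97−16=81 ≥ 80 — meets.
  All elements met. The prosecution retains the burden for Stage II.2.
Stage II.2 (prosecution, a clear and cogent showing, weight is at least 80): (e) net 99−4=95 ≥ 80 — meets.
  All elements met at the final stage.
All stages carried — the prosecution prevails on this issue.
— Issue III —
At Stage III.1 the prosecution must meet a heightened civil standard (weight is at least 71): on (f) the weight is 73, ≥ 71, so (f) meets the standard.
  Stage III.1 is satisfied; the prosecution continues to bear the burden.
At Stage III.2 the prosecution must meet the balance of probabilities (weight is at least 49): on (g) the weight is 84 less the opposing 34 gives net 50, which does reach 49, so (g) meets the standard; on (h) the weight is 52, ≥ 49, so (h) meets the standard.
  All elements met. The burden passes to the accused.
At Stage III.3 the accused must meet a production showing (weight is at least 10): on (i) the weight is 70 less the opposing 67 gives net 3, < 10, so (i) does not meet the standard.
  Stage III.3 not carried; the accused fails its burden.
So the prosecution prevails on this issue.
Per-issue: Issue I → accused; Issue II → prosecution; Issue III → prosecution. The prosecution must prevail on at least one issue; overall, the prosecution prevails.

prosecution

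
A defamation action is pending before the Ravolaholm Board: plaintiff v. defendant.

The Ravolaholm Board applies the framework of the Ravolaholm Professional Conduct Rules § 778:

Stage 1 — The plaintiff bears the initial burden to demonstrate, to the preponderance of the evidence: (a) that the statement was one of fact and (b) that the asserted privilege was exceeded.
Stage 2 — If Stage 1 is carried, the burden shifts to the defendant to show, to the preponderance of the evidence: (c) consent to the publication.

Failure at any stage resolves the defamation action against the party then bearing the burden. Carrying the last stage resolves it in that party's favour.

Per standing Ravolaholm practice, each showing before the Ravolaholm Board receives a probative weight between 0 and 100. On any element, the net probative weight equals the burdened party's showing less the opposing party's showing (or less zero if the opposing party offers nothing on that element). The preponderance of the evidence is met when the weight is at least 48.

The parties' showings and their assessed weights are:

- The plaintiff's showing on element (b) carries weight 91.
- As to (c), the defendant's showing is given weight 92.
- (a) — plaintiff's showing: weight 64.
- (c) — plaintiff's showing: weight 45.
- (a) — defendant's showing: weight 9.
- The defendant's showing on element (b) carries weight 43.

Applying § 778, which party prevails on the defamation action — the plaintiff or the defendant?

plaintiff

Stage 1 — burden on plaintiff; standard: the preponderance of the evidence (weight is at least 48).
    (a): 64 − 9 = 55 ≥ 48 [met]
    (b): 91 − 43 = 48 ≥ 48 [met]
  Stage 1 is satisfied; the onus moves to the defendant.
Stage 2 — burden on defendant; standard: the preponderance of the evidence (weight is at least 48).
    (c): 92 − 45 = 47 < 48 [not met]
  The defendant does not carry Stage 2.
So the plaintiff prevails.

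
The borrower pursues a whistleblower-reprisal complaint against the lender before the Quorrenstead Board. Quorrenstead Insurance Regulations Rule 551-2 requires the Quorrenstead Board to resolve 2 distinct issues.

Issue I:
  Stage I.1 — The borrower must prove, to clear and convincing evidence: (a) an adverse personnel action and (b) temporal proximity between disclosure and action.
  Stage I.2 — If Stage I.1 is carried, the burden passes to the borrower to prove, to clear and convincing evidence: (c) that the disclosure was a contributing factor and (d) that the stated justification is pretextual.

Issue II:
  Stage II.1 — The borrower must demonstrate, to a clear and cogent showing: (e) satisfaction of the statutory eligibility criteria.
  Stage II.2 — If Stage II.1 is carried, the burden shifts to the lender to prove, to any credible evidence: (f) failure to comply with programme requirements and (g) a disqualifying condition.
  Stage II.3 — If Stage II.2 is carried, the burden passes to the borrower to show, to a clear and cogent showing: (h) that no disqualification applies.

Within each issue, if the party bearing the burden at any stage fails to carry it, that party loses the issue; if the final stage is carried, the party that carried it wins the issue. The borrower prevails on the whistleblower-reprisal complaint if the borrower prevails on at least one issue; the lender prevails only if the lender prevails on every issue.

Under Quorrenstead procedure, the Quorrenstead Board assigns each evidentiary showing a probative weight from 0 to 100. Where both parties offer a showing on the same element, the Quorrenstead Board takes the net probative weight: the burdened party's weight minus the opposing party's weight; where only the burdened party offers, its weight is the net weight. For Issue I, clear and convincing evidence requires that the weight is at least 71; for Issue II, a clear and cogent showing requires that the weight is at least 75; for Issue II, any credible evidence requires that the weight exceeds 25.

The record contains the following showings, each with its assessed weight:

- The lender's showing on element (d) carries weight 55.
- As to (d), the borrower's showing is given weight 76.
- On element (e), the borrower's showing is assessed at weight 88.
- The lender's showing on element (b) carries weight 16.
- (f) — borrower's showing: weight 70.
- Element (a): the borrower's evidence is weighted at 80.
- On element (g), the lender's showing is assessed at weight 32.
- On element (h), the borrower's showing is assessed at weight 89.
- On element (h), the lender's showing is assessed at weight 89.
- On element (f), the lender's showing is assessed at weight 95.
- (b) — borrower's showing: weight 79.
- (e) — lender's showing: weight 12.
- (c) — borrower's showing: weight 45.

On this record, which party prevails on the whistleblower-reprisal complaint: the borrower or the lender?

borrower

— Issue I —
Stage I.1 — burden on borrower; standard: clear and convincing evidence (weight is at least 71).
    (a): 80 ≥ 71 [met]
    (b): 79 − 16 = 63 < 71 [not met]
  Stage I.1 not carried; the borrower fails its burden.
So the lender prevails on this issue.
— Issue II —
Stage II.1 — burden on borrower; standard: a clear and cogent showing (weight is at least 75).
    (e): 88 − 12 = 76 ≥ 75 [met]
  The borrower carries Stage II.1; the lender now bears the burden.
Stage II.2 — burden on lender; standard: any credible evidence (weight exceeds 25).
    (f): 95 − 70 = 25 ≤ 25 [not met]
    (g): 32 > 25 [met]
  The lender does not carry Stage II.2.
So the borrower prevails on this issue.
Per-issue: Issue I → lender; Issue II → borrower. The borrower must prevail on at least one issue; overall, the borrower prevails.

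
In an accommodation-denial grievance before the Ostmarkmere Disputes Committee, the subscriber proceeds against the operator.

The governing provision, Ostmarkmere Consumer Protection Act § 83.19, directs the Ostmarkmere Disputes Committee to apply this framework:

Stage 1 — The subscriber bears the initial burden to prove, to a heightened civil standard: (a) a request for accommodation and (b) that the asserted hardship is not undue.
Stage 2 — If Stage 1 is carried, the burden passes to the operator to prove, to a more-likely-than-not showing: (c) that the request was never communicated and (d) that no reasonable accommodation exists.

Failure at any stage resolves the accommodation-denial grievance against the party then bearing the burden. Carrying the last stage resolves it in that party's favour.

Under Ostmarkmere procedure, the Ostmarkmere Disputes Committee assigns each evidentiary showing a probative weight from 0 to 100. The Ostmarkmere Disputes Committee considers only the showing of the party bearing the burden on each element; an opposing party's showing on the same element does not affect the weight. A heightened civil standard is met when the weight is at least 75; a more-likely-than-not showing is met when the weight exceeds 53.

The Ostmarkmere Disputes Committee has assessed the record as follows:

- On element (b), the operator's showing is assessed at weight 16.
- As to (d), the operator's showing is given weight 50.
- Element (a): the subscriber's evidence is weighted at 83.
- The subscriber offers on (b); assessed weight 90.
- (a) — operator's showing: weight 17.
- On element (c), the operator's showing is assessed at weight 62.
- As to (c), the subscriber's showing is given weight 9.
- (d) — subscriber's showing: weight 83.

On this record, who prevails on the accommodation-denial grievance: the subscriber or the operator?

subscriber

Stage 1 (subscriber, a heightened civil standard, weight is at least 75): (a) 83 (operator's 17 disregarded) ≥ 75 — meets; (b) 90 (operator's 16 disregarded) ≥ 75 — meets.
  The subscriber carries Stage 1; the operator now bears the burden.
Stage 2 (operator, a more-likely-than-not showing, weight exceeds 53): (c) 62 (subscriber's 9 disregarded) > 53 — meets; (d) 50 (subscriber's 83 disregarded) ≤ 53 — fails.
  The operator does not carry Stage 2.
So the subscriber prevails.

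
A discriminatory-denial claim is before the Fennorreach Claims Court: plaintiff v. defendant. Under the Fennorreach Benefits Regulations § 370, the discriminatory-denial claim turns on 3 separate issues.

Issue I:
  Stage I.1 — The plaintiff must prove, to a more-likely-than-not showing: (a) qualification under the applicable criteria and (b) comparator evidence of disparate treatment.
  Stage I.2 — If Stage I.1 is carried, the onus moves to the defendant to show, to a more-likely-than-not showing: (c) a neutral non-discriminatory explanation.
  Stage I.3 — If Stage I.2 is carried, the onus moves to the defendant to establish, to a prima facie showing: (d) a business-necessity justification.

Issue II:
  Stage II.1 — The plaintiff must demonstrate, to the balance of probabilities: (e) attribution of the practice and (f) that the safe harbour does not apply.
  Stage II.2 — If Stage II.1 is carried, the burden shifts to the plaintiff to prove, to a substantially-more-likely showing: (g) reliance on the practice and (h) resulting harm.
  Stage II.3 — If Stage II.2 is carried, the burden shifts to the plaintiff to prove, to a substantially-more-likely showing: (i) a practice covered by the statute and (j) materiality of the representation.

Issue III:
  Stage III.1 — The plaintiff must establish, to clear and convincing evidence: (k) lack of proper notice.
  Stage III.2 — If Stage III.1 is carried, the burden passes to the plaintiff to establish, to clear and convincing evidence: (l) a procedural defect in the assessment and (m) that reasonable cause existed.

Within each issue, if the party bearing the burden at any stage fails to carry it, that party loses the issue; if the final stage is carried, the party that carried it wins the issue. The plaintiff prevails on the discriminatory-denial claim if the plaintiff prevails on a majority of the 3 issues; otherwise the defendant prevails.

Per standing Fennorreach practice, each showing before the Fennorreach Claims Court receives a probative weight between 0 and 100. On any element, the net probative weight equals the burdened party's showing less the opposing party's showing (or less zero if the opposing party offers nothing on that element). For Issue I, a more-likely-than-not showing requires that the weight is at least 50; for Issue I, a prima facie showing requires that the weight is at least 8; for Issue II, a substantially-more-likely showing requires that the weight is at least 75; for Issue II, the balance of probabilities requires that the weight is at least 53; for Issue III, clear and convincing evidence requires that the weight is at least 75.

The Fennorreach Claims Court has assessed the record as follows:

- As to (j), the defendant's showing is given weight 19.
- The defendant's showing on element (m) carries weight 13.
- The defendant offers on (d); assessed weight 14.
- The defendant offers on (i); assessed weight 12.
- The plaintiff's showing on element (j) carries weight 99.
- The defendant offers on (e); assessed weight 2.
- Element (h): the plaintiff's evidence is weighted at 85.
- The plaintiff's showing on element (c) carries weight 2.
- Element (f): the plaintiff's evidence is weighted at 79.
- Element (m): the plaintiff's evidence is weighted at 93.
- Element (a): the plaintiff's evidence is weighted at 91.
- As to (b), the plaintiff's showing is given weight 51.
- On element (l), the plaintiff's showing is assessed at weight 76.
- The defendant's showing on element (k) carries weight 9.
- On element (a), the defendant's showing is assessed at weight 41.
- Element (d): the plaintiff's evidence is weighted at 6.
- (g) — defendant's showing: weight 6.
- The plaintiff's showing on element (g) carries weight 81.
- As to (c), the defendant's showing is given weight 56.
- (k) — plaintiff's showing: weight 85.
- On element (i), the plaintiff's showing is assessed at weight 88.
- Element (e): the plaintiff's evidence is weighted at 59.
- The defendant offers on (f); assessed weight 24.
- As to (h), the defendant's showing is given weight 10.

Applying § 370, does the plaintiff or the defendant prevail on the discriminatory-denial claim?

plaintiff

— Issue I —
Stage I.1 (plaintiff, a more-likely-than-not showing, weight is at least 50): (a) net 91−41=50 ≥ 50 — meets; (b) 51 ≥ 50 — meets.
  All elements met. The burden passes to the defendant.
Stage I.2 (defendant, a more-likely-than-not showing, weight is at least 50): (c) net 56−2=54 ≥ 50 — meets.
  Stage I.2 carried; the burden remains with the defendant.
Stage I.3 (defendant, a prima facie showing, weight is at least 8): (d) net 14−6=8 ≥ 8 — meets.
  The defendant carries the last stage.
Every stage carried; the defendant prevails on this issue.
— Issue II —
At Stage II.1 the plaintiff must meet the balance of probabilities (weight is at least 53): on (e) the weight is 59 less the opposing 2 gives net 57, which does reach 53, so (e) meets the standard; on (f) the weight is 79 less the opposing 24 gives net 55, which does reach 53, so (f) meets the standard.
  Stage II.1 is satisfied; the plaintiff continues to bear the burden.
At Stage II.2 the plaintiff must meet a substantially-more-likely showing (weight is at least 75): on (g) the weight is 81 less the opposing 6 gives net 75, which does reach 75, so (g) meets the standard; on (h) the weight is 85 less the opposing 10 gives net 75, which does reach 75, so (h) meets the standard.
  All elements met. The plaintiff retains the burden for Stage II.3.
At Stage II.3 the plaintiff must meet a substantially-more-likely showing (weight is at least 75): on (i) the weight is 88 less the opposing 12 gives net 76, which does reach 75, so (i) meets the standard; on (j) the weight is 99 less the opposing 19 gives net 80, which does reach 75, so (j) meets the standard.
  The plaintiff carries the last stage.
Every stage carried; the plaintiff prevails on this issue.
— Issue III —
At Stage III.1 the plaintiff must meet clear and convincing evidence (weight is at least 75): on (k) the weight is 85 less the opposing 9 gives net 76, which does reach 75, so (k) meets the standard.
  Stage III.1 is satisfied; the plaintiff continues to bear the burden.
At Stage III.2 the plaintiff must meet clear and convincing evidence (weight is at least 75): on (l) the weight is 76, ≥ 75, so (l) meets the standard; on (m) the weight is 93 less the opposing 13 gives net 80, which does reach 75, so (m) meets the standard.
  Stage III.2 carried; the final stage is satisfied.
With every stage satisfied, the plaintiff prevails on this issue.
Per-issue: Issue I → defendant; Issue II → plaintiff; Issue III → plaintiff. The plaintiff must prevail on a majority of issues; overall, the plaintiff prevails.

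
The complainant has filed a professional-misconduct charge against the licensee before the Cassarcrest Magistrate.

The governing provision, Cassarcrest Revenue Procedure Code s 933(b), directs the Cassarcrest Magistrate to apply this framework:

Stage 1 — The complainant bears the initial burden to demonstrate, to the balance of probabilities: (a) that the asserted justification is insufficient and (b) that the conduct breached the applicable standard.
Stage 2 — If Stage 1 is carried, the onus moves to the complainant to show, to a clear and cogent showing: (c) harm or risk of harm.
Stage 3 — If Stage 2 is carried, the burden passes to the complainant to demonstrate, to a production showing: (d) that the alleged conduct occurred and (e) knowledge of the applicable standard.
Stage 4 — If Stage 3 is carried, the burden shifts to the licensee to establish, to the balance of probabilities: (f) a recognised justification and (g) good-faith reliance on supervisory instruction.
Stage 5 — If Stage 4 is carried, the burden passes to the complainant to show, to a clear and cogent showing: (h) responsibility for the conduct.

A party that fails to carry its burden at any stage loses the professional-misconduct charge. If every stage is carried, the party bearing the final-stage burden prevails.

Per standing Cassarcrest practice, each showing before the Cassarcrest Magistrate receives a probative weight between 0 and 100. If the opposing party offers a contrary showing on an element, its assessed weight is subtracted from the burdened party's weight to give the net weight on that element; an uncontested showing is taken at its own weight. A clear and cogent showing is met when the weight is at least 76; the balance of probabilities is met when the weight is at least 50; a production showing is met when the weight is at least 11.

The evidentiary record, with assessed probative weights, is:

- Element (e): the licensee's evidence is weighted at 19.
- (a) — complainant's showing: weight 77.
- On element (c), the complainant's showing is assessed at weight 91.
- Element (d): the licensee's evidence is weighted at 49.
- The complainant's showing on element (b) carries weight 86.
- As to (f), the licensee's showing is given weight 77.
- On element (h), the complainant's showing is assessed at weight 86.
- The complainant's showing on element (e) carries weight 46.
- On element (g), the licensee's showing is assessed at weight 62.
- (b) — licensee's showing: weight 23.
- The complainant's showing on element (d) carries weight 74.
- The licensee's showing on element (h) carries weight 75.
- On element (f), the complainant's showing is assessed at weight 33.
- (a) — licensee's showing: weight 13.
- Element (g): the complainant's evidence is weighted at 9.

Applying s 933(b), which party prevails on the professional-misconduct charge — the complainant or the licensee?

Stage 1 (complainant, the balance of probabilities, weight is at least 50): (a) net 77−13=64 ≥ 50 — meets; (b) net 86−23=63 ≥ 50 — meets.
  All elements met. The complainant retains the burden for Stage 2.
Stage 2 (complainant, a clear and cogent showing, weight is at least 76): (c) 91 ≥ 76 — meets.
  All elements met. The complainant retains the burden for Stage 3.
Stage 3 (complainant, a production showing, weight is at least 11): (d) net 74−49=25 ≥ 11 — meets; (e) net 46−19=27 ≥ 11 — meets.
  The complainant carries Stage 3; the licensee now bears the burden.
Stage 4 (licensee, the balance of probabilities, weight is at least 50): (f) net 77−33=44 < 50 — fails; (g) net 62−9=53 ≥ 50 — meets.
  Stage 4 not carried; the licensee fails its burden.
The complainant prevails.

complainant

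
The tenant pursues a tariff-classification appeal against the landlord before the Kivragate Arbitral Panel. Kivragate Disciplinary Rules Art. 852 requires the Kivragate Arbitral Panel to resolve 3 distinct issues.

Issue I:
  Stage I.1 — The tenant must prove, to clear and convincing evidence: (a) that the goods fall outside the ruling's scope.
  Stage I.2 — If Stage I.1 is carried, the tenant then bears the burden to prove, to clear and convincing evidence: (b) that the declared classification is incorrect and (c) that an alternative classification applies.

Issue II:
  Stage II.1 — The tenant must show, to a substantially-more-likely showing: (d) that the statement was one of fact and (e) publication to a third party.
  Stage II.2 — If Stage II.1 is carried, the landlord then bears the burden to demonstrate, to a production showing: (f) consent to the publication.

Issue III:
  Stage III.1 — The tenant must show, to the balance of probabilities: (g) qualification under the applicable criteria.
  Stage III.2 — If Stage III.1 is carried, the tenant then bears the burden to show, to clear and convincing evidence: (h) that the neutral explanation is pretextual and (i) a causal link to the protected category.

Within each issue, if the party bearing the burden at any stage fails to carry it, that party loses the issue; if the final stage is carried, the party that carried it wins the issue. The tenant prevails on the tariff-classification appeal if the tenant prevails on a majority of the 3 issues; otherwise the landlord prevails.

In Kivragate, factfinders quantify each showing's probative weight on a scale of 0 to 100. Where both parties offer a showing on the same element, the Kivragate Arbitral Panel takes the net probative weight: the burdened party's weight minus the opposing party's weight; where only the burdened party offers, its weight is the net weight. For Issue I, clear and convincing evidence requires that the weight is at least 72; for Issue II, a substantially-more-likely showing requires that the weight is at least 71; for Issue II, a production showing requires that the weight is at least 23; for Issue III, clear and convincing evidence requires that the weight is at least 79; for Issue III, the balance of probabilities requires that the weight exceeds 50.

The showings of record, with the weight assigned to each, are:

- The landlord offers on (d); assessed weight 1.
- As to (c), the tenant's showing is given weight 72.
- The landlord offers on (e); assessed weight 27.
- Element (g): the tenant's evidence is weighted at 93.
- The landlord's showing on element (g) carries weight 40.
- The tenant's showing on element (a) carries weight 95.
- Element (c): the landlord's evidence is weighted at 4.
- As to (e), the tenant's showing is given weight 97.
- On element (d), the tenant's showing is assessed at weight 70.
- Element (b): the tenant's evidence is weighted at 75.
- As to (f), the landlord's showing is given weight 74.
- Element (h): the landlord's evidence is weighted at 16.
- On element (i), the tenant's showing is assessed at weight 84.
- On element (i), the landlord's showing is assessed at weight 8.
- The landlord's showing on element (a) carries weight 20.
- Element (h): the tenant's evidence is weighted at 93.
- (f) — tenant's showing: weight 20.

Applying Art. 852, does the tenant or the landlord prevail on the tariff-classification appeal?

— Issue I —
Stage I.1 — burden on tenant; standard: clear and convincing evidence (weight is at least 72).
    (a): 95 − 20 = 75 ≥ 72 [met]
  Stage I.1 is satisfied; the tenant continues to bear the burden.
Stage I.2 — burden on tenant; standard: clear and convincing evidence (weight is at least 72).
    (b): 75 ≥ 72 [met]
    (c): 72 − 4 = 68 < 72 [not met]
  Stage I.2 not carried; the tenant fails its burden.
The analysis ends at Stage I.2; the landlord prevails on this issue.
— Issue II —
At Stage II.1 the tenant must meet a substantially-more-likely showing (weight is at least 71): on (d) the weight is 70 less the opposing 1 gives net 69, < 71, so (d) does not meet the standard; on (e) the weight is 97 less the opposing 27 gives net 70, which does not reach 71, so (e) does not meet the standard.
  Stage II.1 not carried; the tenant fails its burden.
So the landlord prevails on this issue.
— Issue III —
Stage III.1 (tenant, the balance of probabilities, weight exceeds 50): (g) net 93−40=53 > 50 — meets.
  Stage III.1 carried; the burden remains with the tenant.
Stage III.2 (tenant, clear and convincing evidence, weight is at least 79): (h) net 93−16=77 < 79 — fails; (i) net 84−8=76 < 79 — fails.
  Stage III.2 not carried; the tenant fails its burden.
The landlord prevails on this issue.
Per-issue: Issue I → landlord; Issue II → landlord; Issue III → landlord. The tenant must prevail on a majority of issues; overall, the landlord prevails.

landlord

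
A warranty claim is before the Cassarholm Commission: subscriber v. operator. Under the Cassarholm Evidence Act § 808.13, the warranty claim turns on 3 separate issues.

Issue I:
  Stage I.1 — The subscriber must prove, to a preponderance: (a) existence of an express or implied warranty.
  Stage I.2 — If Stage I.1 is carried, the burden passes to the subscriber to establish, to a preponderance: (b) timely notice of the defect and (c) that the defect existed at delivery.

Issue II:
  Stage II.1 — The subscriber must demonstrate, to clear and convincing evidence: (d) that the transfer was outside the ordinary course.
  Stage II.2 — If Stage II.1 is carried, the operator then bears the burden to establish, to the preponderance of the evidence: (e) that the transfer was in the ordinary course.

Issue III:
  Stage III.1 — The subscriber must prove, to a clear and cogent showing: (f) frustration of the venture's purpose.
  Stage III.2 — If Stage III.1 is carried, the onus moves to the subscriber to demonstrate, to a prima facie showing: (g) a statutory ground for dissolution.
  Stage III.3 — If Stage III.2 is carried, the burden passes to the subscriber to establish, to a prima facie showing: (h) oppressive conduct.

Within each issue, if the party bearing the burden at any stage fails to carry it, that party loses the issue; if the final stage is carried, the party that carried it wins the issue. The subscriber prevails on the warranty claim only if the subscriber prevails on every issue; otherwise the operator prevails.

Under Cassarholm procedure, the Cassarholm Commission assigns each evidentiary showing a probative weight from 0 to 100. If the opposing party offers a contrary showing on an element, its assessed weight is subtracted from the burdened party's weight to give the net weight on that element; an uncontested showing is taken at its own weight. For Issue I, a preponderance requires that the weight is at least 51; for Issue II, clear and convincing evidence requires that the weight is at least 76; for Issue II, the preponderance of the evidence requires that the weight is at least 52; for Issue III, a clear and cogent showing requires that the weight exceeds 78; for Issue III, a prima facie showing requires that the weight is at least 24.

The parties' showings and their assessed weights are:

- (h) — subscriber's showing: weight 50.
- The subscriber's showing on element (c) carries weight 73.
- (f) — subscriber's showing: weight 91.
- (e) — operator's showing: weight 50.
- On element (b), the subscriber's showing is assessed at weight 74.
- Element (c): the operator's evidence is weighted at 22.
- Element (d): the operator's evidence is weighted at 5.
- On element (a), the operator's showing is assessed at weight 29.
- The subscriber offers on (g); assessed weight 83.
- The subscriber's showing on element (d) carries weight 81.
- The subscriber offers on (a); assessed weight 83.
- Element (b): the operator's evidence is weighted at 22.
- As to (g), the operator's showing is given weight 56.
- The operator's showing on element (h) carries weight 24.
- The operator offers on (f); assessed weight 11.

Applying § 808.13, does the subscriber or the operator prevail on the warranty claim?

subscriber

— Issue I —
Stage I.1 — burden on subscriber; standard: a preponderance (weight is at least 51).
    (a): 83 − 29 = 54 ≥ 51 [met]
  Stage I.1 is satisfied; the subscriber continues to bear the burden.
Stage I.2 — burden on subscriber; standard: a preponderance (weight is at least 51).
    (b): 74 − 22 = 52 ≥ 51 [met]
    (c): 73 − 22 = 51 ≥ 51 [met]
  The subscriber carries the last stage.
With every stage satisfied, the subscriber prevails on this issue.
— Issue II —
Stage II.1 (subscriber, clear and convincing evidence, weight is at least 76): (d) net 81−5=76 ≥ 76 — meets.
  Stage II.1 is satisfied; the onus moves to the operator.
Stage II.2 (operator, the preponderance of the evidence, weight is at least 52): (e) 50 < 52 — fails.
  Not every element is met, so the operator fails to carry Stage II.2.
So the subscriber prevails on this issue.
— Issue III —
At Stage III.1 the subscriber must meet a clear and cogent showing (weight exceeds 78): on (f) the weight is 91 less the opposing 11 gives net 80, > 78, so (f) meets the standard.
  Stage III.1 is satisfied; the subscriber continues to bear the burden.
At Stage III.2 the subscriber must meet a prima facie showing (weight is at least 24): on (g) the weight is 83 less the opposing 56 gives net 27, which does reach 24, so (g) meets the standard.
  Stage III.2 is satisfied; the subscriber continues to bear the burden.
At Stage III.3 the subscriber must meet a prima facie showing (weight is at least 24): on (h) the weight is 50 less the opposing 24 gives net 26, which does reach 24, so (h) meets the standard.
  The subscriber carries the last stage.
With every stage satisfied, the subscriber prevails on this issue.
Per-issue: Issue I → subscriber; Issue II → subscriber; Issue III → subscriber. The subscriber must prevail on every issue; overall, the subscriber prevails.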